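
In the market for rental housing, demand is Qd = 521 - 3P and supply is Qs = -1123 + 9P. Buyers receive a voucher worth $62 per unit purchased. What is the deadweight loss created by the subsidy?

Pre-subsidy: 521 - 3P = -1123 + 9P gives P* = 137, Q* = 110.
With the rebate, buyers effectively pay Pb = Ps − 62, where Ps is the price sellers receive.
Demand in terms of Ps becomes Qd = 521 − 3(Ps − 62) = 707 - 3Ps. Setting this equal to supply: 707 - 3Ps = -1123 + 9Ps, so Ps = 152.5.
Buyers pay Pb = 152.5 − 62 = 90.5; Q' = -1123 + 9·152.5 = 249.5.
The subsidy expands output by 249.5 − 110 = 139.5 past the efficient level; on those units the gap between marginal cost and willingness to pay runs from 0 up to 62.
DWL = ½ × 62 × 139.5 = 4324.5.

Deadweight loss = $4324.5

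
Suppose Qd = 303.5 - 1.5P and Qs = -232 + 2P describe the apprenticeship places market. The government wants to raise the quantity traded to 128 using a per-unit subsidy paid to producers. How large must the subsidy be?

Required subsidy s = 63 per unit

At Q = 128, invert demand for the buyer price: Pb = (303.5 − 128)/1.5 = 117; invert supply for the seller price: Ps = (128 − (-232))/2 = 180.
The subsidy must fill the gap: s = Ps − Pb = 180 − 117 = 63.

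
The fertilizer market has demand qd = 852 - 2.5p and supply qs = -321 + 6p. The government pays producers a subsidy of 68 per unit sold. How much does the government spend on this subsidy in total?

Government cost = 42636

Pre-subsidy: 852 - 2.5p = -321 + 6p gives p* = 138, q* = 507.
With the subsidy, sellers receive ps = pb + 68 for each unit, where pb is the price buyers pay.
Supply in terms of pb becomes qs = -321 + 6(pb + 68) = 87 + 6pb. Setting this equal to demand: 852 - 2.5pb = 87 + 6pb, so pb = 90.
Sellers receive ps = 90 + 68 = 158; q' = 852 − 2.5·90 = 627.
Government outlay = subsidy × quantity = 68 × 627 = 42636.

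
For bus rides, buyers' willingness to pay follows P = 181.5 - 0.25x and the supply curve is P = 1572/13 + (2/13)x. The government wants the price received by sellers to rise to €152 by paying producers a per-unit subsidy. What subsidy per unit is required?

At a seller price of 152, quantity supplied is -786 + 6.5·152 = 202.
Buyers absorb 202 only when they pay Pb = 181.5 − 0.25·202 = 131.
s = Ps − Pb = 152 − 131 = 21.

Required subsidy s = €21 per unit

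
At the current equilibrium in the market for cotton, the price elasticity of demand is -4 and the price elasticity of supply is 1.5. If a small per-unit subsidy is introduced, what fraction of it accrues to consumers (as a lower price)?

Consumer share = 3/11

For a small subsidy around the equilibrium, the benefit split depends on the relative slopes, which at a point are proportional to the elasticities.
Buyer share = εs/(εs + |εd|) = 1.5/(1.5 + 4) = 3/11; seller share = |εd|/(εs + |εd|) = 8/11.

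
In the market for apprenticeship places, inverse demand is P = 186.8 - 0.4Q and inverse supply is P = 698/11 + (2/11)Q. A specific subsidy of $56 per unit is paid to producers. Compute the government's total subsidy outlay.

Government cost = $17262

Pre-subsidy: 186.8 - 0.4Q = 698/11 + (2/11)Q gives Q* = 212 and P* = 102.
With the subsidy, sellers receive Ps = Pb + 56 for each unit, where Pb is the price buyers pay.
On the curves, Pb = 186.8 - 0.4Q and Ps = 698/11 + (2/11)Q; the wedge Ps − Pb = 56 gives 698/11 + (2/11)Q − (186.8 - 0.4Q) = 56, so Q' = 308.25.
Then Pb = 186.8 − 0.4·308.25 = 63.5 and Ps = 698/11 + (2/11)·308.25 = 119.5.
Government outlay = subsidy × quantity = 56 × 308.25 = 17262.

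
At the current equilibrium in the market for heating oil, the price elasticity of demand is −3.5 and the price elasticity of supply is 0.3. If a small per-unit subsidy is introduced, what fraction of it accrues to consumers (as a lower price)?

Consumer share = 3/38

For a small subsidy around the equilibrium, the benefit split depends on the relative slopes, which at a point are proportional to the elasticities.
Buyer share = εs/(εs + |εd|) = 0.3/(0.3 + 3.5) = 3/38; seller share = |εd|/(εs + |εd|) = 35/38.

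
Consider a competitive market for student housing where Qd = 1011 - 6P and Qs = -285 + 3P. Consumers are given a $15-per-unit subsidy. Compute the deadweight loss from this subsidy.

Pre-subsidy: 1011 - 6P = -285 + 3P gives P* = 144, Q* = 147.
With the rebate, buyers effectively pay Pb = Ps − 15, where Ps is the price sellers receive.
Demand in terms of Ps becomes Qd = 1011 − 6(Ps − 15) = 1101 - 6Ps. Setting this equal to supply: 1101 - 6Ps = -285 + 3Ps, so Ps = 154.
Buyers pay Pb = 154 − 15 = 139; Q' = -285 + 3·154 = 177.
The subsidy expands output by 177 − 147 = 30 past the efficient level; on those units the gap between marginal cost and willingness to pay runs from 0 up to 15.
DWL = ½ × 15 × 30 = 225.

Deadweight loss = $225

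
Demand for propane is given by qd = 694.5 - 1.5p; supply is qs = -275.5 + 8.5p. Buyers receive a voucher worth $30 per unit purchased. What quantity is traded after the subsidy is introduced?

Pre-subsidy: 694.5 - 1.5p = -275.5 + 8.5p gives p* = 97, q* = 549.
With the rebate, buyers effectively pay pb = ps − 30, where ps is the price sellers receive.
Demand in terms of ps becomes qd = 694.5 − 1.5(ps − 30) = 739.5 - 1.5ps. Setting this equal to supply: 739.5 - 1.5ps = -275.5 + 8.5ps, so ps = 101.5.
Buyers pay pb = 101.5 − 30 = 71.5; q' = -275.5 + 8.5·101.5 = 587.25.

q' = 587.25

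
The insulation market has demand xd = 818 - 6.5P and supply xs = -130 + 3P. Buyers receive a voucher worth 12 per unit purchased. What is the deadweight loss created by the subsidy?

Deadweight loss = 2808/19

Pre-subsidy: 818 - 6.5P = -130 + 3P gives P* = 1896/19, x* = 3218/19.
With the rebate, buyers effectively pay Pb = Ps − 12, where Ps is the price sellers receive.
Demand in terms of Ps becomes xd = 818 − 6.5(Ps − 12) = 896 - 6.5Ps. Setting this equal to supply: 896 - 6.5Ps = -130 + 3Ps, so Ps = 108.
Buyers pay Pb = 108 − 12 = 96; x' = -130 + 3·108 = 194.
The subsidy expands output by 194 − 3218/19 = 468/19 past the efficient level; on those units the gap between marginal cost and willingness to pay runs from 0 up to 12.
DWL = ½ × 12 × 468/19 = 2808/19.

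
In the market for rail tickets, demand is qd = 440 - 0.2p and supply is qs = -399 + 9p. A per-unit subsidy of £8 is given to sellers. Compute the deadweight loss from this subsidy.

Deadweight loss = 144/23

Pre-subsidy: 440 - 0.2p = -399 + 9p gives p* = 4195/46, q* = 19401/46.
With the subsidy, sellers receive ps = pb + 8 for each unit, where pb is the price buyers pay.
Supply in terms of pb becomes qs = -399 + 9(pb + 8) = -327 + 9pb. Setting this equal to demand: 440 - 0.2pb = -327 + 9pb, so pb = 3835/46.
Sellers receive ps = 3835/46 + 8 = 4203/46; q' = 440 − 0.2·(3835/46) = 19473/46.
The subsidy expands output by 19473/46 − 19401/46 = 36/23 past the efficient level; on those units the gap between marginal cost and willingness to pay runs from 0 up to 8.
DWL = ½ × 8 × 36/23 = 144/23.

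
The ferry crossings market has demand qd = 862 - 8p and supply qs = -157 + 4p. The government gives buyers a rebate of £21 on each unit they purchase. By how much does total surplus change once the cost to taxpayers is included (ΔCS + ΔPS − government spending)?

Net change in total surplus = -£588

Pre-subsidy: 862 - 8p = -157 + 4p gives p* = 1019/12, q* = 548/3.
With the rebate, buyers effectively pay pb = ps − 21, where ps is the price sellers receive.
Demand in terms of ps becomes qd = 862 − 8(ps − 21) = 1030 - 8ps. Setting this equal to supply: 1030 - 8ps = -157 + 4ps, so ps = 1187/12.
Buyers pay pb = 1187/12 − 21 = 935/12; q' = -157 + 4·(1187/12) = 716/3.
ΔCS = ½(548/3 + 716/3)(1019/12 − 935/12) = 4424/3; ΔPS = ½(548/3 + 716/3)(1187/12 − 1019/12) = 8848/3.
Government spending = 21 × 716/3 = 5012.
Net change = 4424/3 + 8848/3 − 5012 = -588. The loss equals the DWL triangle ½·21·56.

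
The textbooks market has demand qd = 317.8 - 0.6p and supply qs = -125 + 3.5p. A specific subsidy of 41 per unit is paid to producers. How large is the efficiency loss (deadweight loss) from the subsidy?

Pre-subsidy: 317.8 - 0.6p = -125 + 3.5p gives p* = 108, q* = 253.
With the subsidy, sellers receive ps = pb + 41 for each unit, where pb is the price buyers pay.
Supply in terms of pb becomes qs = -125 + 3.5(pb + 41) = 18.5 + 3.5pb. Setting this equal to demand: 317.8 - 0.6pb = 18.5 + 3.5pb, so pb = 73.
Sellers receive ps = 73 + 41 = 114; q' = 317.8 − 0.6·73 = 274.
The subsidy expands output by 274 − 253 = 21 past the efficient level; on those units the gap between marginal cost and willingness to pay runs from 0 up to 41.
DWL = ½ × 41 × 21 = 430.5.

Deadweight loss = 430.5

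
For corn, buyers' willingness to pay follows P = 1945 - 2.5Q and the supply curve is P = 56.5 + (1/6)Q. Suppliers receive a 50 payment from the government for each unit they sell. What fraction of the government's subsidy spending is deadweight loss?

Pre-subsidy: 1945 - 2.5Q = 56.5 + (1/6)Q gives Q* = 708.1875 and P* = 174.53125.
With the subsidy, sellers receive Ps = Pb + 50 for each unit, where Pb is the price buyers pay.
On the curves, Pb = 1945 - 2.5Q and Ps = 56.5 + (1/6)Q; the wedge Ps − Pb = 50 gives 56.5 + (1/6)Q − (1945 - 2.5Q) = 50, so Q' = 726.9375.
Then Pb = 1945 − 2.5·726.9375 = 127.65625 and Ps = 56.5 + (1/6)·726.9375 = 177.65625.
ΔCS = ½(708.1875 + 726.9375)(174.53125 − 127.65625) = 33635.7421875; ΔPS = ½(708.1875 + 726.9375)(177.65625 − 174.53125) = 2242.3828125.
Government spending = 50 × 726.9375 = 36346.875.
DWL = ½ × 50 × (726.9375 − 708.1875) = 468.75; fraction = 468.75 / 36346.875 = 50/3877.

DWL / government spending = 50/3877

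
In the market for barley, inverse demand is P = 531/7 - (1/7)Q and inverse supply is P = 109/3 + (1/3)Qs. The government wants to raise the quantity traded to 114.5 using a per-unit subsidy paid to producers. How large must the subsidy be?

At Q = 114.5, from the demand curve buyers pay Pb = 531/7 − (1/7)·114.5 = 59.5; from the supply curve sellers need Ps = 109/3 + (1/3)·114.5 = 74.5.
The subsidy must fill the gap: s = Ps − Pb = 74.5 − 59.5 = 15.

Required subsidy s = 15 per unit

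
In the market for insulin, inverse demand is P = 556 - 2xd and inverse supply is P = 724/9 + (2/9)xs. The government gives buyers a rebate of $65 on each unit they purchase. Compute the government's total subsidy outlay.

Pre-subsidy: 556 - 2x = 724/9 + (2/9)x gives x* = 214 and P* = 128.
With the rebate, buyers effectively pay Pb = Ps − 65, where Ps is the price sellers receive.
On the curves, Pb = 556 - 2x and Ps = 724/9 + (2/9)x; the wedge Ps − Pb = 65 gives 724/9 + (2/9)x − (556 - 2x) = 65, so x' = 243.25.
Then Pb = 556 − 2·243.25 = 69.5 and Ps = 724/9 + (2/9)·243.25 = 134.5.
Government outlay = subsidy × quantity = 65 × 243.25 = 15811.25.

Government cost = $15811.25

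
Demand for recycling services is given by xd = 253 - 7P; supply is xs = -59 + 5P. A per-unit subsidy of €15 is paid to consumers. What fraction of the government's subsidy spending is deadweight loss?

DWL / government spending = 175/918

Pre-subsidy: 253 - 7P = -59 + 5P gives P* = 26, x* = 71.
With the rebate, buyers effectively pay Pb = Ps − 15, where Ps is the price sellers receive.
Demand in terms of Ps becomes xd = 253 − 7(Ps − 15) = 358 - 7Ps. Setting this equal to supply: 358 - 7Ps = -59 + 5Ps, so Ps = 34.75.
Buyers pay Pb = 34.75 − 15 = 19.75; x' = -59 + 5·34.75 = 114.75.
ΔCS = ½(71 + 114.75)(26 − 19.75) = 580.46875; ΔPS = ½(71 + 114.75)(34.75 − 26) = 812.65625.
Government spending = 15 × 114.75 = 1721.25.
DWL = ½ × 15 × (114.75 − 71) = 328.125; fraction = 328.125 / 1721.25 = 175/918.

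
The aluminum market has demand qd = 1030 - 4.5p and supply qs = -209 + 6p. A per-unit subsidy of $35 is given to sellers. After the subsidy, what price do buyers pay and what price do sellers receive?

Buyers pay $98; sellers receive $133

Pre-subsidy: 1030 - 4.5p = -209 + 6p gives p* = 118, q* = 499.
With the subsidy, sellers receive ps = pb + 35 for each unit, where pb is the price buyers pay.
Supply in terms of pb becomes qs = -209 + 6(pb + 35) = 1 + 6pb. Setting this equal to demand: 1030 - 4.5pb = 1 + 6pb, so pb = 98.
Sellers receive ps = 98 + 35 = 133; q' = 1030 − 4.5·98 = 589.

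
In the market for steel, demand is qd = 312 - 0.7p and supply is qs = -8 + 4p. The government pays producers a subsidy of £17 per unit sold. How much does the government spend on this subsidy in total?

Pre-subsidy: 312 - 0.7p = -8 + 4p gives p* = 3200/47, q* = 12424/47.
With the subsidy, sellers receive ps = pb + 17 for each unit, where pb is the price buyers pay.
Supply in terms of pb becomes qs = -8 + 4(pb + 17) = 60 + 4pb. Setting this equal to demand: 312 - 0.7pb = 60 + 4pb, so pb = 2520/47.
Sellers receive ps = 2520/47 + 17 = 3319/47; q' = 312 − 0.7·(2520/47) = 12900/47.
Government outlay = subsidy × quantity = 17 × 12900/47 = 219300/47.

Government cost = 219300/47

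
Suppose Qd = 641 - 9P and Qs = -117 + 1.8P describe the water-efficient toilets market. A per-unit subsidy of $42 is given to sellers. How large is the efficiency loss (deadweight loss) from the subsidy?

Deadweight loss = $1323

Pre-subsidy: 641 - 9P = -117 + 1.8P gives P* = 1895/27, Q* = 28/3.
With the subsidy, sellers receive Ps = Pb + 42 for each unit, where Pb is the price buyers pay.
Supply in terms of Pb becomes Qs = -117 + 1.8(Pb + 42) = -41.4 + 1.8Pb. Setting this equal to demand: 641 - 9Pb = -41.4 + 1.8Pb, so Pb = 1706/27.
Sellers receive Ps = 1706/27 + 42 = 2840/27; Q' = 641 − 9·(1706/27) = 217/3.
The subsidy expands output by 217/3 − 28/3 = 63 past the efficient level; on those units the gap between marginal cost and willingness to pay runs from 0 up to 42.
DWL = ½ × 42 × 63 = 1323.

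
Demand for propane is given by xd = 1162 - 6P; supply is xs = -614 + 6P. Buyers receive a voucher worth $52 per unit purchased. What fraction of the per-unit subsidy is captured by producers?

Pre-subsidy: 1162 - 6P = -614 + 6P gives P* = 148, x* = 274.
With the rebate, buyers effectively pay Pb = Ps − 52, where Ps is the price sellers receive.
Demand in terms of Ps becomes xd = 1162 − 6(Ps − 52) = 1474 - 6Ps. Setting this equal to supply: 1474 - 6Ps = -614 + 6Ps, so Ps = 174.
Buyers pay Pb = 174 − 52 = 122; x' = -614 + 6·174 = 430.
Buyers' price falls by P* − Pb = 148 − 122 = 26; sellers' price rises by Ps − P* = 174 − 148 = 26.
So producers capture 26/52 = 0.5 of each unit of subsidy.

Producer share = 0.5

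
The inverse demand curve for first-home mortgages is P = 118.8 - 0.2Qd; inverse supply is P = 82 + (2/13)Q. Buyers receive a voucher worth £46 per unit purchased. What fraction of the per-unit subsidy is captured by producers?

Pre-subsidy: 118.8 - 0.2Q = 82 + (2/13)Q gives Q* = 104 and P* = 98.
With the rebate, buyers effectively pay Pb = Ps − 46, where Ps is the price sellers receive.
On the curves, Pb = 118.8 - 0.2Q and Ps = 82 + (2/13)Q; the wedge Ps − Pb = 46 gives 82 + (2/13)Q − (118.8 - 0.2Q) = 46, so Q' = 234.
Then Pb = 118.8 − 0.2·234 = 72 and Ps = 82 + (2/13)·234 = 118.
Buyers' price falls by P* − Pb = 98 − 72 = 26; sellers' price rises by Ps − P* = 118 − 98 = 20.
So producers capture 20/46 = 10/23 of each unit of subsidy.

Producer share = 10/23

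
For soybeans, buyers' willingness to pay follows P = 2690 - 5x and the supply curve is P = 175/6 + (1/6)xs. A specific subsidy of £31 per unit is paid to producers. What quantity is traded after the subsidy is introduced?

Pre-subsidy: 2690 - 5x = 175/6 + (1/6)x gives x* = 515 and P* = 115.
With the subsidy, sellers receive Ps = Pb + 31 for each unit, where Pb is the price buyers pay.
On the curves, Pb = 2690 - 5x and Ps = 175/6 + (1/6)x; the wedge Ps − Pb = 31 gives 175/6 + (1/6)x − (2690 - 5x) = 31, so x' = 521.
Then Pb = 2690 − 5·521 = 85 and Ps = 175/6 + (1/6)·521 = 116.

x' = 521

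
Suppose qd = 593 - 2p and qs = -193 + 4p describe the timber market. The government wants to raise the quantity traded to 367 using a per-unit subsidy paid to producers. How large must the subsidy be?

Required subsidy s = 27 per unit

At q = 367, invert demand for the buyer price: pb = (593 − 367)/2 = 113; invert supply for the seller price: ps = (367 − (-193))/4 = 140.
The subsidy must fill the gap: s = ps − pb = 140 − 113 = 27.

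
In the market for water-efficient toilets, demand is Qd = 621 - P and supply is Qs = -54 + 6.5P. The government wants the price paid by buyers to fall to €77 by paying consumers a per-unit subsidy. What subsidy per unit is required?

At a buyer price of 77, quantity demanded is 621 − 1·77 = 544.
Sellers supply 544 only when they receive Ps with -54 + 6.5·Ps = 544, i.e. Ps = 92.
s = Ps − Pb = 92 − 77 = 15.

Required subsidy s = €15 per unit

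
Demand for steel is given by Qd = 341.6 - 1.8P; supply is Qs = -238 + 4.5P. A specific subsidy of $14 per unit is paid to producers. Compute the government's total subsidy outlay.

Pre-subsidy: 341.6 - 1.8P = -238 + 4.5P gives P* = 92, Q* = 176.
With the subsidy, sellers receive Ps = Pb + 14 for each unit, where Pb is the price buyers pay.
Supply in terms of Pb becomes Qs = -238 + 4.5(Pb + 14) = -175 + 4.5Pb. Setting this equal to demand: 341.6 - 1.8Pb = -175 + 4.5Pb, so Pb = 82.
Sellers receive Ps = 82 + 14 = 96; Q' = 341.6 − 1.8·82 = 194.
Government outlay = subsidy × quantity = 14 × 194 = 2716.

Government cost = $2716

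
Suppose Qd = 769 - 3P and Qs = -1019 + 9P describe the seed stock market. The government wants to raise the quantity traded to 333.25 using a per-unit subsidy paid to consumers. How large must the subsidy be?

Required subsidy s = 5 per unit

At Q = 333.25, invert demand for the buyer price: Pb = (769 − 333.25)/3 = 145.25; invert supply for the seller price: Ps = (333.25 − (-1019))/9 = 150.25.
The subsidy must fill the gap: s = Ps − Pb = 150.25 − 145.25 = 5.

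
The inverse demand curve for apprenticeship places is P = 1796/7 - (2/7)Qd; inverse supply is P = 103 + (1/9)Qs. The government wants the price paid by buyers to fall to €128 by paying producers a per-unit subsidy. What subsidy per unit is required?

Required subsidy s = €25 per unit

At a buyer price of 128, quantity demanded is 898 − 3.5·128 = 450.
Sellers supply 450 only when they receive Ps = 103 + (1/9)·450 = 153.
s = Ps − Pb = 153 − 128 = 25.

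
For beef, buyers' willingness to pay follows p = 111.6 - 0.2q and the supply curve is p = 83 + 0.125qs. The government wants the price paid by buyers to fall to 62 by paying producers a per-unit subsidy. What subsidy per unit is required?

At a buyer price of 62, quantity demanded is 558 − 5·62 = 248.
Sellers supply 248 only when they receive ps = 83 + 0.125·248 = 114.
s = ps − pb = 114 − 62 = 52.

Required subsidy s = 52 per unit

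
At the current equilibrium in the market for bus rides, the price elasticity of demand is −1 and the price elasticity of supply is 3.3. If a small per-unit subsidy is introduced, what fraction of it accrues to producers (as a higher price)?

Producer share = 10/43

For a small subsidy around the equilibrium, the benefit split depends on the relative slopes, which at a point are proportional to the elasticities.
Buyer share = εs/(εs + |εd|) = 3.3/(3.3 + 1) = 33/43; seller share = |εd|/(εs + |εd|) = 10/43.
So producers capture 10/43 of the subsidy.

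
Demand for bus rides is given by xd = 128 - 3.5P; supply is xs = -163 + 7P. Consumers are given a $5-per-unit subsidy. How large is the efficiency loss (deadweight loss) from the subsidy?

Deadweight loss = 175/6

Pre-subsidy: 128 - 3.5P = -163 + 7P gives P* = 194/7, x* = 31.
With the rebate, buyers effectively pay Pb = Ps − 5, where Ps is the price sellers receive.
Demand in terms of Ps becomes xd = 128 − 3.5(Ps − 5) = 145.5 - 3.5Ps. Setting this equal to supply: 145.5 - 3.5Ps = -163 + 7Ps, so Ps = 617/21.
Buyers pay Pb = 617/21 − 5 = 512/21; x' = -163 + 7·(617/21) = 128/3.
The subsidy expands output by 128/3 − 31 = 35/3 past the efficient level; on those units the gap between marginal cost and willingness to pay runs from 0 up to 5.
DWL = ½ × 5 × 35/3 = 175/6.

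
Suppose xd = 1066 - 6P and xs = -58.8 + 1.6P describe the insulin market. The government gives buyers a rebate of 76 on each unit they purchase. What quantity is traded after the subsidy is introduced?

x' = 274

Pre-subsidy: 1066 - 6P = -58.8 + 1.6P gives P* = 148, x* = 178.
With the rebate, buyers effectively pay Pb = Ps − 76, where Ps is the price sellers receive.
Demand in terms of Ps becomes xd = 1066 − 6(Ps − 76) = 1522 - 6Ps. Setting this equal to supply: 1522 - 6Ps = -58.8 + 1.6Ps, so Ps = 208.
Buyers pay Pb = 208 − 76 = 132; x' = -58.8 + 1.6·208 = 274.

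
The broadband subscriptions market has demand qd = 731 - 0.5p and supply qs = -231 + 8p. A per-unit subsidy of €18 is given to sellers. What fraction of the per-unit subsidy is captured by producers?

Pre-subsidy: 731 - 0.5p = -231 + 8p gives p* = 1924/17, q* = 11465/17.
With the subsidy, sellers receive ps = pb + 18 for each unit, where pb is the price buyers pay.
Supply in terms of pb becomes qs = -231 + 8(pb + 18) = -87 + 8pb. Setting this equal to demand: 731 - 0.5pb = -87 + 8pb, so pb = 1636/17.
Sellers receive ps = 1636/17 + 18 = 1942/17; q' = 731 − 0.5·(1636/17) = 11609/17.
Buyers' price falls by p* − pb = 1924/17 − 1636/17 = 288/17; sellers' price rises by ps − p* = 1942/17 − 1924/17 = 18/17.
So producers capture (18/17)/18 = 1/17 of each unit of subsidy.

Producer share = 1/17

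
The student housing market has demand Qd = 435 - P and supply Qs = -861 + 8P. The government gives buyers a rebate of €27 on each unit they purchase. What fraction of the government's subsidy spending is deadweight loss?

DWL / government spending = 4/105

Pre-subsidy: 435 - P = -861 + 8P gives P* = 144, Q* = 291.
With the rebate, buyers effectively pay Pb = Ps − 27, where Ps is the price sellers receive.
Demand in terms of Ps becomes Qd = 435 − 1(Ps − 27) = 462 - Ps. Setting this equal to supply: 462 - Ps = -861 + 8Ps, so Ps = 147.
Buyers pay Pb = 147 − 27 = 120; Q' = -861 + 8·147 = 315.
ΔCS = ½(291 + 315)(144 − 120) = 7272; ΔPS = ½(291 + 315)(147 − 144) = 909.
Government spending = 27 × 315 = 8505.
DWL = ½ × 27 × (315 − 291) = 324; fraction = 324 / 8505 = 4/105.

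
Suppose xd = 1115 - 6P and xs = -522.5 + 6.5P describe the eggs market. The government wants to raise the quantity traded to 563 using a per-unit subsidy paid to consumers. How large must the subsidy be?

Required subsidy s = 75 per unit

At x = 563, invert demand for the buyer price: Pb = (1115 − 563)/6 = 92; invert supply for the seller price: Ps = (563 − (-522.5))/6.5 = 167.
The subsidy must fill the gap: s = Ps − Pb = 167 − 92 = 75.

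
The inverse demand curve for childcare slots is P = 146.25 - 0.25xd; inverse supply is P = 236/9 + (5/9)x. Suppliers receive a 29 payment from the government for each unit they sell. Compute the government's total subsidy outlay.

Pre-subsidy: 146.25 - 0.25x = 236/9 + (5/9)x gives x* = 149 and P* = 109.
With the subsidy, sellers receive Ps = Pb + 29 for each unit, where Pb is the price buyers pay.
On the curves, Pb = 146.25 - 0.25x and Ps = 236/9 + (5/9)x; the wedge Ps − Pb = 29 gives 236/9 + (5/9)x − (146.25 - 0.25x) = 29, so x' = 185.
Then Pb = 146.25 − 0.25·185 = 100 and Ps = 236/9 + (5/9)·185 = 129.
Government outlay = subsidy × quantity = 29 × 185 = 5365.

Government cost = 5365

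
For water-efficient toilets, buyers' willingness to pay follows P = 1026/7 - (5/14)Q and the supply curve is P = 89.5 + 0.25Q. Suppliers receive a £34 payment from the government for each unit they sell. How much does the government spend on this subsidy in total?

Pre-subsidy: 1026/7 - (5/14)Q = 89.5 + 0.25Q gives Q* = 94 and P* = 113.
With the subsidy, sellers receive Ps = Pb + 34 for each unit, where Pb is the price buyers pay.
On the curves, Pb = 1026/7 - (5/14)Q and Ps = 89.5 + 0.25Q; the wedge Ps − Pb = 34 gives 89.5 + 0.25Q − (1026/7 - (5/14)Q) = 34, so Q' = 150.
Then Pb = 1026/7 − (5/14)·150 = 93 and Ps = 89.5 + 0.25·150 = 127.
Government outlay = subsidy × quantity = 34 × 150 = 5100.

Government cost = £5100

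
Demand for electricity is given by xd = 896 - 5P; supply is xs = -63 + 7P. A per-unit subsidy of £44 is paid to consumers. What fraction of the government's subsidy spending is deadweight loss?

Pre-subsidy: 896 - 5P = -63 + 7P gives P* = 959/12, x* = 5957/12.
With the rebate, buyers effectively pay Pb = Ps − 44, where Ps is the price sellers receive.
Demand in terms of Ps becomes xd = 896 − 5(Ps − 44) = 1116 - 5Ps. Setting this equal to supply: 1116 - 5Ps = -63 + 7Ps, so Ps = 98.25.
Buyers pay Pb = 98.25 − 44 = 54.25; x' = -63 + 7·98.25 = 624.75.
ΔCS = ½(5957/12 + 624.75)(959/12 − 54.25) = 517979/36; ΔPS = ½(5957/12 + 624.75)(98.25 − 959/12) = 369985/36.
Government spending = 44 × 624.75 = 27489.
DWL = ½ × 44 × (624.75 − 5957/12) = 8470/3; fraction = (8470/3) / 27489 = 110/1071.

DWL / government spending = 110/1071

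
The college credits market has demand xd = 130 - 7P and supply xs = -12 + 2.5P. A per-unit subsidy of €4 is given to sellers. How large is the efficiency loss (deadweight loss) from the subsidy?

Pre-subsidy: 130 - 7P = -12 + 2.5P gives P* = 284/19, x* = 482/19.
With the subsidy, sellers receive Ps = Pb + 4 for each unit, where Pb is the price buyers pay.
Supply in terms of Pb becomes xs = -12 + 2.5(Pb + 4) = -2 + 2.5Pb. Setting this equal to demand: 130 - 7Pb = -2 + 2.5Pb, so Pb = 264/19.
Sellers receive Ps = 264/19 + 4 = 340/19; x' = 130 − 7·(264/19) = 622/19.
The subsidy expands output by 622/19 − 482/19 = 140/19 past the efficient level; on those units the gap between marginal cost and willingness to pay runs from 0 up to 4.
DWL = ½ × 4 × 140/19 = 280/19.

Deadweight loss = 280/19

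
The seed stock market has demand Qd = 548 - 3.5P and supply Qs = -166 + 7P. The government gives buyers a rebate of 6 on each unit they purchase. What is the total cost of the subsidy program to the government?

Government cost = 1944

Pre-subsidy: 548 - 3.5P = -166 + 7P gives P* = 68, Q* = 310.
With the rebate, buyers effectively pay Pb = Ps − 6, where Ps is the price sellers receive.
Demand in terms of Ps becomes Qd = 548 − 3.5(Ps − 6) = 569 - 3.5Ps. Setting this equal to supply: 569 - 3.5Ps = -166 + 7Ps, so Ps = 70.
Buyers pay Pb = 70 − 6 = 64; Q' = -166 + 7·70 = 324.
Government outlay = subsidy × quantity = 6 × 324 = 1944.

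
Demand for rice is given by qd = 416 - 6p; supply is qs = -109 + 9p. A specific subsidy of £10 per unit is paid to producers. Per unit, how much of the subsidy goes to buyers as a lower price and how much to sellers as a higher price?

Buyers gain £6 per unit; sellers gain £4 per unit

Pre-subsidy: 416 - 6p = -109 + 9p gives p* = 35, q* = 206.
With the subsidy, sellers receive ps = pb + 10 for each unit, where pb is the price buyers pay.
Supply in terms of pb becomes qs = -109 + 9(pb + 10) = -19 + 9pb. Setting this equal to demand: 416 - 6pb = -19 + 9pb, so pb = 29.
Sellers receive ps = 29 + 10 = 39; q' = 416 − 6·29 = 242.
Buyers' price falls by p* − pb = 35 − 29 = 6; sellers' price rises by ps − p* = 39 − 35 = 4.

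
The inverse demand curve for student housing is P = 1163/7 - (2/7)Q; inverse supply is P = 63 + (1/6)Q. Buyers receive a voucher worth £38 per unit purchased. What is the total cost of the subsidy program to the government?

Pre-subsidy: 1163/7 - (2/7)Q = 63 + (1/6)Q gives Q* = 228 and P* = 101.
With the rebate, buyers effectively pay Pb = Ps − 38, where Ps is the price sellers receive.
On the curves, Pb = 1163/7 - (2/7)Q and Ps = 63 + (1/6)Q; the wedge Ps − Pb = 38 gives 63 + (1/6)Q − (1163/7 - (2/7)Q) = 38, so Q' = 312.
Then Pb = 1163/7 − (2/7)·312 = 77 and Ps = 63 + (1/6)·312 = 115.
Government outlay = subsidy × quantity = 38 × 312 = 11856.

Government cost = £11856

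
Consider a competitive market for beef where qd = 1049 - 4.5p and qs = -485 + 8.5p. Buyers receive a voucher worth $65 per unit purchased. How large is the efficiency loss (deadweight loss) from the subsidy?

Deadweight loss = $6215.625

Pre-subsidy: 1049 - 4.5p = -485 + 8.5p gives p* = 118, q* = 518.
With the rebate, buyers effectively pay pb = ps − 65, where ps is the price sellers receive.
Demand in terms of ps becomes qd = 1049 − 4.5(ps − 65) = 1341.5 - 4.5ps. Setting this equal to supply: 1341.5 - 4.5ps = -485 + 8.5ps, so ps = 140.5.
Buyers pay pb = 140.5 − 65 = 75.5; q' = -485 + 8.5·140.5 = 709.25.
The subsidy expands output by 709.25 − 518 = 191.25 past the efficient level; on those units the gap between marginal cost and willingness to pay runs from 0 up to 65.
DWL = ½ × 65 × 191.25 = 6215.625.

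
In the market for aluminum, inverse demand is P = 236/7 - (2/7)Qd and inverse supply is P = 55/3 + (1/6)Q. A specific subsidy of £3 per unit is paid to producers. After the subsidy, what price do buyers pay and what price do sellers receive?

Buyers pay 420/19; sellers receive 477/19

Pre-subsidy: 236/7 - (2/7)Q = 55/3 + (1/6)Q gives Q* = 34 and P* = 24.
With the subsidy, sellers receive Ps = Pb + 3 for each unit, where Pb is the price buyers pay.
On the curves, Pb = 236/7 - (2/7)Q and Ps = 55/3 + (1/6)Q; the wedge Ps − Pb = 3 gives 55/3 + (1/6)Q − (236/7 - (2/7)Q) = 3, so Q' = 772/19.
Then Pb = 236/7 − (2/7)·(772/19) = 420/19 and Ps = 55/3 + (1/6)·(772/19) = 477/19.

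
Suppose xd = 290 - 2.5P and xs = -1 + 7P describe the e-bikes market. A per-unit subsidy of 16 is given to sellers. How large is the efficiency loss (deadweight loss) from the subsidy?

Pre-subsidy: 290 - 2.5P = -1 + 7P gives P* = 582/19, x* = 4055/19.
With the subsidy, sellers receive Ps = Pb + 16 for each unit, where Pb is the price buyers pay.
Supply in terms of Pb becomes xs = -1 + 7(Pb + 16) = 111 + 7Pb. Setting this equal to demand: 290 - 2.5Pb = 111 + 7Pb, so Pb = 358/19.
Sellers receive Ps = 358/19 + 16 = 662/19; x' = 290 − 2.5·(358/19) = 4615/19.
The subsidy expands output by 4615/19 − 4055/19 = 560/19 past the efficient level; on those units the gap between marginal cost and willingness to pay runs from 0 up to 16.
DWL = ½ × 16 × 560/19 = 4480/19.

Deadweight loss = 4480/19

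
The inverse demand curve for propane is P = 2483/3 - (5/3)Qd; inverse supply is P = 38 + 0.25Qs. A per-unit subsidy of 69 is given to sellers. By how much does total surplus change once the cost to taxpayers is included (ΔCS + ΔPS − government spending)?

Net change in total surplus = -1242

Pre-subsidy: 2483/3 - (5/3)Q = 38 + 0.25Q gives Q* = 412 and P* = 141.
With the subsidy, sellers receive Ps = Pb + 69 for each unit, where Pb is the price buyers pay.
On the curves, Pb = 2483/3 - (5/3)Q and Ps = 38 + 0.25Q; the wedge Ps − Pb = 69 gives 38 + 0.25Q − (2483/3 - (5/3)Q) = 69, so Q' = 448.
Then Pb = 2483/3 − (5/3)·448 = 81 and Ps = 38 + 0.25·448 = 150.
ΔCS = ½(412 + 448)(141 − 81) = 25800; ΔPS = ½(412 + 448)(150 − 141) = 3870.
Government spending = 69 × 448 = 30912.
Net change = 25800 + 3870 − 30912 = -1242. The loss equals the DWL triangle ½·69·36.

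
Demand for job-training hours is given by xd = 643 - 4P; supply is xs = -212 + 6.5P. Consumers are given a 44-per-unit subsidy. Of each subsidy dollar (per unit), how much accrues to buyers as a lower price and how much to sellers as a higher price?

Buyers gain 572/21 per unit; sellers gain 352/21 per unit

Pre-subsidy: 643 - 4P = -212 + 6.5P gives P* = 570/7, x* = 2221/7.
With the rebate, buyers effectively pay Pb = Ps − 44, where Ps is the price sellers receive.
Demand in terms of Ps becomes xd = 643 − 4(Ps − 44) = 819 - 4Ps. Setting this equal to supply: 819 - 4Ps = -212 + 6.5Ps, so Ps = 2062/21.
Buyers pay Pb = 2062/21 − 44 = 1138/21; x' = -212 + 6.5·(2062/21) = 8951/21.
Buyers' price falls by P* − Pb = 570/7 − 1138/21 = 572/21; sellers' price rises by Ps − P* = 2062/21 − 570/7 = 352/21.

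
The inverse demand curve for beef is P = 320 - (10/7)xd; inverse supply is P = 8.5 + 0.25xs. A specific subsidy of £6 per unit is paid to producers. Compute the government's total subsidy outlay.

Pre-subsidy: 320 - (10/7)x = 8.5 + 0.25x gives x* = 8722/47 and P* = 2580/47.
With the subsidy, sellers receive Ps = Pb + 6 for each unit, where Pb is the price buyers pay.
On the curves, Pb = 320 - (10/7)x and Ps = 8.5 + 0.25x; the wedge Ps − Pb = 6 gives 8.5 + 0.25x − (320 - (10/7)x) = 6, so x' = 8890/47.
Then Pb = 320 − (10/7)·(8890/47) = 2340/47 and Ps = 8.5 + 0.25·(8890/47) = 2622/47.
Government outlay = subsidy × quantity = 6 × 8890/47 = 53340/47.

Government cost = 53340/47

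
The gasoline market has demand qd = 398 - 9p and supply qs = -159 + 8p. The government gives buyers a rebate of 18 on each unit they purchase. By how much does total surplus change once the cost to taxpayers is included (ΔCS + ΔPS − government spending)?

Net change in total surplus = -11664/17

Pre-subsidy: 398 - 9p = -159 + 8p gives p* = 557/17, q* = 1753/17.
With the rebate, buyers effectively pay pb = ps − 18, where ps is the price sellers receive.
Demand in terms of ps becomes qd = 398 − 9(ps − 18) = 560 - 9ps. Setting this equal to supply: 560 - 9ps = -159 + 8ps, so ps = 719/17.
Buyers pay pb = 719/17 − 18 = 413/17; q' = -159 + 8·(719/17) = 3049/17.
ΔCS = ½(1753/17 + 3049/17)(557/17 − 413/17) = 345744/289; ΔPS = ½(1753/17 + 3049/17)(719/17 − 557/17) = 388962/289.
Government spending = 18 × 3049/17 = 54882/17.
Net change = 345744/289 + 388962/289 − 54882/17 = -11664/17. The loss equals the DWL triangle ½·18·1296/17.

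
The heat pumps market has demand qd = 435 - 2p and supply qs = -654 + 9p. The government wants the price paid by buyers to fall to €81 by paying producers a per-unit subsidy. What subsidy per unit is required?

At a buyer price of 81, quantity demanded is 435 − 2·81 = 273.
Sellers supply 273 only when they receive ps with -654 + 9·ps = 273, i.e. ps = 103.
s = ps − pb = 103 − 81 = 22.

Required subsidy s = €22 per unit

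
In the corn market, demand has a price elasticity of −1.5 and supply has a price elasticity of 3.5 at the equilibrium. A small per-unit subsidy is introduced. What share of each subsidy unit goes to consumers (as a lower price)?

Consumer share = 0.7

For a small subsidy around the equilibrium, the benefit split depends on the relative slopes, which at a point are proportional to the elasticities.
Buyer share = εs/(εs + |εd|) = 3.5/(3.5 + 1.5) = 0.7; seller share = |εd|/(εs + |εd|) = 0.3.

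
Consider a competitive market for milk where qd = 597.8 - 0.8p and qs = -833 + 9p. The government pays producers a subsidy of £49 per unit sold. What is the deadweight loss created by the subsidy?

Pre-subsidy: 597.8 - 0.8p = -833 + 9p gives p* = 146, q* = 481.
With the subsidy, sellers receive ps = pb + 49 for each unit, where pb is the price buyers pay.
Supply in terms of pb becomes qs = -833 + 9(pb + 49) = -392 + 9pb. Setting this equal to demand: 597.8 - 0.8pb = -392 + 9pb, so pb = 101.
Sellers receive ps = 101 + 49 = 150; q' = 597.8 − 0.8·101 = 517.
The subsidy expands output by 517 − 481 = 36 past the efficient level; on those units the gap between marginal cost and willingness to pay runs from 0 up to 49.
DWL = ½ × 49 × 36 = 882.

Deadweight loss = £882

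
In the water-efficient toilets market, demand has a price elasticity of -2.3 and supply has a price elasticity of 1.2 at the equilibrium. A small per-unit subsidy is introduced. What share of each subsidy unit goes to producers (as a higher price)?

For a small subsidy around the equilibrium, the benefit split depends on the relative slopes, which at a point are proportional to the elasticities.
Buyer share = εs/(εs + |εd|) = 1.2/(1.2 + 2.3) = 12/35; seller share = |εd|/(εs + |εd|) = 23/35.
So producers capture 23/35 of the subsidy.

Producer share = 23/35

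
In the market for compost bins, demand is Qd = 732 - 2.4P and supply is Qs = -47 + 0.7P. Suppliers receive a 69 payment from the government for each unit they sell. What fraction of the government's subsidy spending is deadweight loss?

DWL / government spending = 161/1432

Pre-subsidy: 732 - 2.4P = -47 + 0.7P gives P* = 7790/31, Q* = 3996/31.
With the subsidy, sellers receive Ps = Pb + 69 for each unit, where Pb is the price buyers pay.
Supply in terms of Pb becomes Qs = -47 + 0.7(Pb + 69) = 1.3 + 0.7Pb. Setting this equal to demand: 732 - 2.4Pb = 1.3 + 0.7Pb, so Pb = 7307/31.
Sellers receive Ps = 7307/31 + 69 = 9446/31; Q' = 732 − 2.4·(7307/31) = 25776/155.
ΔCS = ½(3996/31 + 25776/155)(7790/31 − 7307/31) = 356454/155; ΔPS = ½(3996/31 + 25776/155)(9446/31 − 7790/31) = 1222128/155.
Government spending = 69 × 25776/155 = 1778544/155.
DWL = ½ × 69 × (25776/155 − 3996/31) = 199962/155; fraction = (199962/155) / (1778544/155) = 161/1432.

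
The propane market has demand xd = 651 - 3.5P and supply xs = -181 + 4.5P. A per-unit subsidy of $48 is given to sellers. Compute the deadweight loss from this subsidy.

Deadweight loss = $2268

Pre-subsidy: 651 - 3.5P = -181 + 4.5P gives P* = 104, x* = 287.
With the subsidy, sellers receive Ps = Pb + 48 for each unit, where Pb is the price buyers pay.
Supply in terms of Pb becomes xs = -181 + 4.5(Pb + 48) = 35 + 4.5Pb. Setting this equal to demand: 651 - 3.5Pb = 35 + 4.5Pb, so Pb = 77.
Sellers receive Ps = 77 + 48 = 125; x' = 651 − 3.5·77 = 381.5.
The subsidy expands output by 381.5 − 287 = 94.5 past the efficient level; on those units the gap between marginal cost and willingness to pay runs from 0 up to 48.
DWL = ½ × 48 × 94.5 = 2268.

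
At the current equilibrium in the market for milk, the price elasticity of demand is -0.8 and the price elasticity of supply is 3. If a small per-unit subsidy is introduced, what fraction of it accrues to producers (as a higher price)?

For a small subsidy around the equilibrium, the benefit split depends on the relative slopes, which at a point are proportional to the elasticities.
Buyer share = εs/(εs + |εd|) = 3/(3 + 0.8) = 15/19; seller share = |εd|/(εs + |εd|) = 4/19.
So producers capture 4/19 of the subsidy.

Producer share = 4/19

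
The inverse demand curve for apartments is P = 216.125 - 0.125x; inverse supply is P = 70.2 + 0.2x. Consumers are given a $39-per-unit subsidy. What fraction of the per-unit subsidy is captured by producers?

Pre-subsidy: 216.125 - 0.125x = 70.2 + 0.2x gives x* = 449 and P* = 160.
With the rebate, buyers effectively pay Pb = Ps − 39, where Ps is the price sellers receive.
On the curves, Pb = 216.125 - 0.125x and Ps = 70.2 + 0.2x; the wedge Ps − Pb = 39 gives 70.2 + 0.2x − (216.125 - 0.125x) = 39, so x' = 569.
Then Pb = 216.125 − 0.125·569 = 145 and Ps = 70.2 + 0.2·569 = 184.
Buyers' price falls by P* − Pb = 160 − 145 = 15; sellers' price rises by Ps − P* = 184 − 160 = 24.
So producers capture 24/39 = 8/13 of each unit of subsidy.

Producer share = 8/13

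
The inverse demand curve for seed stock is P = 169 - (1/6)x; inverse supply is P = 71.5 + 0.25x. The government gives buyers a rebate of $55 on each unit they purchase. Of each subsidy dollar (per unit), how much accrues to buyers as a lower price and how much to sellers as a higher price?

Buyers gain $22 per unit; sellers gain $33 per unit

Pre-subsidy: 169 - (1/6)x = 71.5 + 0.25x gives x* = 234 and P* = 130.
With the rebate, buyers effectively pay Pb = Ps − 55, where Ps is the price sellers receive.
On the curves, Pb = 169 - (1/6)x and Ps = 71.5 + 0.25x; the wedge Ps − Pb = 55 gives 71.5 + 0.25x − (169 - (1/6)x) = 55, so x' = 366.
Then Pb = 169 − (1/6)·366 = 108 and Ps = 71.5 + 0.25·366 = 163.
Buyers' price falls by P* − Pb = 130 − 108 = 22; sellers' price rises by Ps − P* = 163 − 130 = 33.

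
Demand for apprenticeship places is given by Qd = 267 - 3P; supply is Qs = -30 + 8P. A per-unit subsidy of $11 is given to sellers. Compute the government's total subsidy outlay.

Government cost = $2310

Pre-subsidy: 267 - 3P = -30 + 8P gives P* = 27, Q* = 186.
With the subsidy, sellers receive Ps = Pb + 11 for each unit, where Pb is the price buyers pay.
Supply in terms of Pb becomes Qs = -30 + 8(Pb + 11) = 58 + 8Pb. Setting this equal to demand: 267 - 3Pb = 58 + 8Pb, so Pb = 19.
Sellers receive Ps = 19 + 11 = 30; Q' = 267 − 3·19 = 210.
Government outlay = subsidy × quantity = 11 × 210 = 2310.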